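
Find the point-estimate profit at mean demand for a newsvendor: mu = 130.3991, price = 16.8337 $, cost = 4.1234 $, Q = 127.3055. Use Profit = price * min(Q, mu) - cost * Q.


Sales at mu = min(127.3055, 130.3991) = 127.3055
Revenue = 16.8337 * 127.3055 = 2143.0226
Total cost = 4.1234 * 127.3055 = 524.9315
Profit = 2143.0226 - 524.9315 = 1618.0911

1618.0911 $


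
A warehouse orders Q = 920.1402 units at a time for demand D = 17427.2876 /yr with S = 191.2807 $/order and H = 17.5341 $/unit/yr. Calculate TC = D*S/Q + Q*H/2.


Ordering cost = D*S/Q = 3622.8216
Holding cost = Q*H/2 = 8066.9151
TC = 3622.8216 + 8066.9151 = 11689.7367

11689.7367 $/yr


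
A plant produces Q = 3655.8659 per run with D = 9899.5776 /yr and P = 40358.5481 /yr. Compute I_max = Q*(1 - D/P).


D/P = 0.2453
1 - D/P = 0.7547
I_max = 3655.8659 * 0.7547 = 2759.1159

2759.1159 units


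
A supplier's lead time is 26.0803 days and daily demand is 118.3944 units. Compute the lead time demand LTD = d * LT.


LTD = 118.3944 * 26.0803 = 3087.7615

3087.7615 units


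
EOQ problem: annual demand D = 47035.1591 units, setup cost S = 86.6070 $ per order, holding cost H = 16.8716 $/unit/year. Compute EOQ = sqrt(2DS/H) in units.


2*D*S = 2 * 47035.1591 * 86.6070 = 8147148.0483
2*D*S/H = 482891.2521
EOQ = sqrt(482891.2521) = 694.9038

694.9038 units


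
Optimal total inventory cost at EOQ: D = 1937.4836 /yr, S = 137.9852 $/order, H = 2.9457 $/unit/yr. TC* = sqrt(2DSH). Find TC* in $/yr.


2*D*S*H = 1575030.8071
TC* = sqrt(1575030.8071) = 1255.0023

1255.0023 $/yr


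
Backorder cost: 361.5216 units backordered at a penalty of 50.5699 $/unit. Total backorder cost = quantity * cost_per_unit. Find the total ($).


Total = 361.5216 * 50.5699 = 18282.1112

18282.1112 $


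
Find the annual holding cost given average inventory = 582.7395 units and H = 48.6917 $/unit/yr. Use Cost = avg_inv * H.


Cost = 582.7395 * 48.6917 = 28374.5769

28374.5769 $/yr


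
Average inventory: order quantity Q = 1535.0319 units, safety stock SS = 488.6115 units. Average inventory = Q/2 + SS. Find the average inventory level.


Q/2 = 767.5159
Avg = 767.5159 + 488.6115 = 1256.1274

1256.1274 units


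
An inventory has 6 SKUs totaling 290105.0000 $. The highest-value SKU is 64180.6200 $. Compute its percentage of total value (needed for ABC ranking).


Top item = 64180.6200
Total = 290105.0000
Percentage = 64180.6200 / 290105.0000 * 100 = 22.1232

22.1232%


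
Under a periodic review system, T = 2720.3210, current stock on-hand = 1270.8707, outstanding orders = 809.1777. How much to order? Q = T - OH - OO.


Inventory position = OH + OO = 1270.8707 + 809.1777 = 2080.0484
Q = 2720.3210 - 2080.0484 = 640.2726

640.2726 units


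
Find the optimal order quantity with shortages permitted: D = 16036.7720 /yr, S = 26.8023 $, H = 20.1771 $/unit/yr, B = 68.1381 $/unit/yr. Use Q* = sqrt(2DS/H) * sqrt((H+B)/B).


sqrt(2DS/H) = 206.4097
sqrt((H+B)/B) = 1.1385
Q* = 206.4097 * 1.1385 = 234.9919

234.9919 units


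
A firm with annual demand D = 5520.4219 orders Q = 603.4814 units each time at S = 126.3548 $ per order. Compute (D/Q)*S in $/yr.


Number of orders = D/Q = 9.1476
Cost = 9.1476 * 126.3548 = 1155.8464

1155.8464 $/yr


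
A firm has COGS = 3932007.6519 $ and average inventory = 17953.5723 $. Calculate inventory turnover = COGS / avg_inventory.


Turnover = 3932007.6519 / 17953.5723 = 219.0098

219.0098


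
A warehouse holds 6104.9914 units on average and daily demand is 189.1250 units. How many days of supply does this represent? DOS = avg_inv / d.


DOS = 6104.9914 / 189.1250 = 32.2802

32.2802 days


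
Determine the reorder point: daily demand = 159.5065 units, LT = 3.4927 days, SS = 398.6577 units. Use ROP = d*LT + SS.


d*LT = 159.5065 * 3.4927 = 557.1084
ROP = 557.1084 + 398.6577 = 955.7661

955.7661 units


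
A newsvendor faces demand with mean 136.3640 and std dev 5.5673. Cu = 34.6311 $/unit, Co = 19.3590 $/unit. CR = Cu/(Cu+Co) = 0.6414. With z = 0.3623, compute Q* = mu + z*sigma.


CR = Cu/(Cu+Co) = 34.6311/(34.6311+19.3590) = 0.6414
z = 0.3623
Q* = 136.3640 + 0.3623 * 5.5673 = 138.3810

138.3810 units


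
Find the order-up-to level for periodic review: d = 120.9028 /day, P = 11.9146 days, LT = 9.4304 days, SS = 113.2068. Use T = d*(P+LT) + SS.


P + LT = 21.3450
d*(P+LT) = 120.9028 * 21.3450 = 2580.6703
T = 2580.6703 + 113.2068 = 2693.8771

2693.8771 units


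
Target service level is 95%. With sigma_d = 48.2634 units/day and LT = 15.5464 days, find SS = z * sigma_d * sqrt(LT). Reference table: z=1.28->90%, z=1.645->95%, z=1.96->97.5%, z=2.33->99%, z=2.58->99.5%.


From the table, SL = 95% corresponds to z = 1.645
sqrt(LT) = sqrt(15.5464) = 3.9429
SS = 1.645 * 48.2634 * 3.9429 = 313.0392

313.0392 units


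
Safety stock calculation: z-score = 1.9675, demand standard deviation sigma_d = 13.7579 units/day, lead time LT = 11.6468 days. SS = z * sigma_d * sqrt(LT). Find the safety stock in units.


sqrt(LT) = sqrt(11.6468) = 3.4127
SS = 1.9675 * 13.7579 * 3.4127 = 92.3783

92.3783 units


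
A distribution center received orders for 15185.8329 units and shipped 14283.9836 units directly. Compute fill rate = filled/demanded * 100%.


FR = 14283.9836 / 15185.8329 * 100 = 94.0612

94.0612%


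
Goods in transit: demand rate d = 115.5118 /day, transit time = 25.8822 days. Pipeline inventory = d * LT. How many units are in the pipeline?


Pipeline = 115.5118 * 25.8822 = 2989.6995

2989.6995 units


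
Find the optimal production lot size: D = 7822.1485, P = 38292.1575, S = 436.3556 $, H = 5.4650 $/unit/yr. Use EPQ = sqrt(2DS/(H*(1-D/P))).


1 - D/P = 1 - 0.2043 = 0.7957
H*(1-D/P) = 4.3486
2DS = 6826476.6040
EPQ = sqrt(1569797.7197) = 1252.9157

1252.9157 units


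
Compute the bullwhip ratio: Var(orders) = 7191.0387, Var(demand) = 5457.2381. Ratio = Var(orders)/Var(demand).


BW = 7191.0387 / 5457.2381 = 1.3177

1.3177


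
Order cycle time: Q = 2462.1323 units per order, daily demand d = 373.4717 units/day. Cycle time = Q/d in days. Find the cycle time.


Cycle = 2462.1323 / 373.4717 = 6.5926

6.5926 days


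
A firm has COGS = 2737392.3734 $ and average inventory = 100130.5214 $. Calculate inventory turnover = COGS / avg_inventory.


Turnover = 2737392.3734 / 100130.5214 = 27.3382

27.3382


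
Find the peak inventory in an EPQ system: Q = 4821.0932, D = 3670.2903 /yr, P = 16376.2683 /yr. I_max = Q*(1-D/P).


D/P = 0.2241
1 - D/P = 0.7759
I_max = 4821.0932 * 0.7759 = 3740.5777

3740.5777 units


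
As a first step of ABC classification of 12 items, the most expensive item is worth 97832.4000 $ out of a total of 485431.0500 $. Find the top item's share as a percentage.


Top item = 97832.4000
Total = 485431.0500
Percentage = 97832.4000 / 485431.0500 * 100 = 20.1537

20.1537%


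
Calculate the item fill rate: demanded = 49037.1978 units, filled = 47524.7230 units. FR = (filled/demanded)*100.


FR = 47524.7230 / 49037.1978 * 100 = 96.9157

96.9157%


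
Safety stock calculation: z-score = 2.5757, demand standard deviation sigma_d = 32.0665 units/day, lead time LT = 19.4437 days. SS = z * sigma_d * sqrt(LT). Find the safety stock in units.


sqrt(LT) = sqrt(19.4437) = 4.4095
SS = 2.5757 * 32.0665 * 4.4095 = 364.1969

364.1969 units


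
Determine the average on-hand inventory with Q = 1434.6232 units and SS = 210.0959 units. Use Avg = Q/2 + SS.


Q/2 = 717.3116
Avg = 717.3116 + 210.0959 = 927.4075

927.4075 units


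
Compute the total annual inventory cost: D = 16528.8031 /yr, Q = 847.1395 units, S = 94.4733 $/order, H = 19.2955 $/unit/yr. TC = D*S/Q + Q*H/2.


Ordering cost = D*S/Q = 1843.2980
Holding cost = Q*H/2 = 8172.9901
TC = 1843.2980 + 8172.9901 = 10016.2881

10016.2881 $/yr


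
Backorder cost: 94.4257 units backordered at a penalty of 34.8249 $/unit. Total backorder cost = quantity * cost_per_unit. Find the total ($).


Total = 94.4257 * 34.8249 = 3288.3656

3288.3656 $


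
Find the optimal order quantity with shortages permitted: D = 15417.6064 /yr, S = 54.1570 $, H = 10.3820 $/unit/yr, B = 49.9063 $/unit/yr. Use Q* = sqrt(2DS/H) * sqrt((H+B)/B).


sqrt(2DS/H) = 401.0608
sqrt((H+B)/B) = 1.0991
Q* = 401.0608 * 1.0991 = 440.8076

440.8076 units


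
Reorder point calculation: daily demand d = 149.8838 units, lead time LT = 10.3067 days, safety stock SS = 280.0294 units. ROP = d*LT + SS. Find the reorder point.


d*LT = 149.8838 * 10.3067 = 1544.8074
ROP = 1544.8074 + 280.0294 = 1824.8368

1824.8368 units


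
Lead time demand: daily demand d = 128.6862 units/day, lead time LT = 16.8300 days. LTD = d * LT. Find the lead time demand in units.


LTD = 128.6862 * 16.8300 = 2165.7887

2165.7887 units


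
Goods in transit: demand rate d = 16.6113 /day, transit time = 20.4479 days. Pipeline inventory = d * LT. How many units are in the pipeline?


Pipeline = 16.6113 * 20.4479 = 339.6662

339.6662 units


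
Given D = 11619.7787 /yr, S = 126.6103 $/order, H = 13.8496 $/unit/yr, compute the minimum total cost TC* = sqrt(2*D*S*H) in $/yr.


2*D*S*H = 40750610.6329
TC* = sqrt(40750610.6329) = 6383.6205

6383.6205 $/yr


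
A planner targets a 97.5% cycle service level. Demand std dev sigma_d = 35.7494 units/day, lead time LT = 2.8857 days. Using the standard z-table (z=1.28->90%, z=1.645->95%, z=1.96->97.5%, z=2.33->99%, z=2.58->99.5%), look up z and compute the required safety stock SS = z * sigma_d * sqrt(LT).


From the table, SL = 97.5% corresponds to z = 1.96
sqrt(LT) = sqrt(2.8857) = 1.6987
SS = 1.96 * 35.7494 * 1.6987 = 119.0284

119.0284 units


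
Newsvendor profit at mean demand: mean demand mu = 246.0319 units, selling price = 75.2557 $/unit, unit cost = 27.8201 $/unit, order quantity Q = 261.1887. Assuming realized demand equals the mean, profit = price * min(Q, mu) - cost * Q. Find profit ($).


Sales at mu = min(261.1887, 246.0319) = 246.0319
Revenue = 75.2557 * 246.0319 = 18515.3029
Total cost = 27.8201 * 261.1887 = 7266.2958
Profit = 18515.3029 - 7266.2958 = 11249.0071

11249.0071 $


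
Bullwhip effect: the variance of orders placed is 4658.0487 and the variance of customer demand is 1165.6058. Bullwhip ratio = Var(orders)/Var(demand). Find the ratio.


BW = 4658.0487 / 1165.6058 = 3.9962

3.9962


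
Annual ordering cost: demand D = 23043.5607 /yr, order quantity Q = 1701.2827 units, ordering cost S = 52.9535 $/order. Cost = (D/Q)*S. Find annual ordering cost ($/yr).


Number of orders = D/Q = 13.5448
Cost = 13.5448 * 52.9535 = 717.2454

717.2454 $/yr


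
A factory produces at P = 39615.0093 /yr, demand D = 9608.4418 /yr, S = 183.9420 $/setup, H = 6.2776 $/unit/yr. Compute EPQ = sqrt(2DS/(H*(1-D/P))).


1 - D/P = 1 - 0.2425 = 0.7575
H*(1-D/P) = 4.7550
2DS = 3534792.0032
EPQ = sqrt(743384.7846) = 862.1976

862.1976 units


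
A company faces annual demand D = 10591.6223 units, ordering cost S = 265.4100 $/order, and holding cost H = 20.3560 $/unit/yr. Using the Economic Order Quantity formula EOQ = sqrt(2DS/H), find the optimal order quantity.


2*D*S = 2 * 10591.6223 * 265.4100 = 5622244.9493
2*D*S/H = 276195.9594
EOQ = sqrt(276195.9594) = 525.5435

525.5435 units


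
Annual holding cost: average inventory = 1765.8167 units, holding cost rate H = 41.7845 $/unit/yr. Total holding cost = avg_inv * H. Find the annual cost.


Cost = 1765.8167 * 41.7845 = 73783.7679

73783.7679 $/yr


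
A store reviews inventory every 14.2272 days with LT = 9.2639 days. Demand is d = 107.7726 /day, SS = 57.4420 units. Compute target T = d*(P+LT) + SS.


P + LT = 23.4911
d*(P+LT) = 107.7726 * 23.4911 = 2531.6969
T = 2531.6969 + 57.4420 = 2589.1389

2589.1389 units


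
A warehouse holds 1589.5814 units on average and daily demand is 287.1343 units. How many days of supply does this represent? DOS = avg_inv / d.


DOS = 1589.5814 / 287.1343 = 5.5360

5.5360 days


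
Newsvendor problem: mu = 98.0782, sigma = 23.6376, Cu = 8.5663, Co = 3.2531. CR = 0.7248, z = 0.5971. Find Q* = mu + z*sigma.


CR = Cu/(Cu+Co) = 8.5663/(8.5663+3.2531) = 0.7248
z = 0.5971
Q* = 98.0782 + 0.5971 * 23.6376 = 112.1922

112.1922 units


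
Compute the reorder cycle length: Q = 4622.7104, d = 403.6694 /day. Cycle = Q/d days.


Cycle = 4622.7104 / 403.6694 = 11.4517

11.4517 days


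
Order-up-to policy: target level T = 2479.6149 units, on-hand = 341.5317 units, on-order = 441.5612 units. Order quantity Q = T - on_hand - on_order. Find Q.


Inventory position = OH + OO = 341.5317 + 441.5612 = 783.0929
Q = 2479.6149 - 783.0929 = 1696.5220

1696.5220 units


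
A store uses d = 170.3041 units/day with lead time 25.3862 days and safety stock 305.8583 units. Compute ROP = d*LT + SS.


d*LT = 170.3041 * 25.3862 = 4323.3739
ROP = 4323.3739 + 305.8583 = 4629.2322

4629.2322 units


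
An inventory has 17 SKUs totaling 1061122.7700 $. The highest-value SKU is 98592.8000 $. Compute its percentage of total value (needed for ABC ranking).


Top item = 98592.8000
Total = 1061122.7700
Percentage = 98592.8000 / 1061122.7700 * 100 = 9.2914

9.2914%


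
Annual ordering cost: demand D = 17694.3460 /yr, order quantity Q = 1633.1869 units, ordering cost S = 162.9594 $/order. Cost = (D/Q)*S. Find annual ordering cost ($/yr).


Number of orders = D/Q = 10.8342
Cost = 10.8342 * 162.9594 = 1765.5420

1765.5420 $/yr


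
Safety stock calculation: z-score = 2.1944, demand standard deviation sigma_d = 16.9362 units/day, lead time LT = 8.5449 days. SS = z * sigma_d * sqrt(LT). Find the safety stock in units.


sqrt(LT) = sqrt(8.5449) = 2.9232
SS = 2.1944 * 16.9362 * 2.9232 = 108.6389

108.6389 units


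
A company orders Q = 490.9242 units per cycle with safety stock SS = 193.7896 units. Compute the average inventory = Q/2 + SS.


Q/2 = 245.4621
Avg = 245.4621 + 193.7896 = 439.2517

439.2517 units


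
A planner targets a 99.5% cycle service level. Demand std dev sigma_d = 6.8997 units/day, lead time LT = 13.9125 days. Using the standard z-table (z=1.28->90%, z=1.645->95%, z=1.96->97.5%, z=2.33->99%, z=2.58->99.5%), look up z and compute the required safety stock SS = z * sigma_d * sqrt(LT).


From the table, SL = 99.5% corresponds to z = 2.58
sqrt(LT) = sqrt(13.9125) = 3.7299
SS = 2.58 * 6.8997 * 3.7299 = 66.3976

66.3976 units


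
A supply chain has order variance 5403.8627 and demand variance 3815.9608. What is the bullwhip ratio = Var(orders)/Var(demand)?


BW = 5403.8627 / 3815.9608 = 1.4161

1.4161


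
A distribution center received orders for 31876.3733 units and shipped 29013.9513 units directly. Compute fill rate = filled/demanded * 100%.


FR = 29013.9513 / 31876.3733 * 100 = 91.0202

91.0202%


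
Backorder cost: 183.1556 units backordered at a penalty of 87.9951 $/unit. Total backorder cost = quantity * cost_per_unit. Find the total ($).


Total = 183.1556 * 87.9951 = 16116.7953

16116.7953 $


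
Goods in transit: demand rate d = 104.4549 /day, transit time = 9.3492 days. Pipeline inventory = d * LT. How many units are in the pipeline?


Pipeline = 104.4549 * 9.3492 = 976.5698

976.5698 units


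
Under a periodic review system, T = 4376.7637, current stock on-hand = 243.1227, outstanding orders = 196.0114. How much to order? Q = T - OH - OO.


Inventory position = OH + OO = 243.1227 + 196.0114 = 439.1341
Q = 4376.7637 - 439.1341 = 3937.6296

3937.6296 units


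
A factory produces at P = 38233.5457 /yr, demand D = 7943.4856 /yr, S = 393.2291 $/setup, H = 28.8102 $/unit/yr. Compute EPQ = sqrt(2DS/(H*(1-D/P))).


1 - D/P = 1 - 0.2078 = 0.7922
H*(1-D/P) = 22.8245
2DS = 6247219.3867
EPQ = sqrt(273706.3825) = 523.1696

523.1696 units


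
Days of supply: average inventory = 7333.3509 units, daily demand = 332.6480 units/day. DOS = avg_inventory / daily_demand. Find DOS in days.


DOS = 7333.3509 / 332.6480 = 22.0454

22.0454 days


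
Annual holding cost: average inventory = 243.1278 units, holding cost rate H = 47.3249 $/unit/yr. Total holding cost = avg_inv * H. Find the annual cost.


Cost = 243.1278 * 47.3249 = 11505.9988

11505.9988 $/yr


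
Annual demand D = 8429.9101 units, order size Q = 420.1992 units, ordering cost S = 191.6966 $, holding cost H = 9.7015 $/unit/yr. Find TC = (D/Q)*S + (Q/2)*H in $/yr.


Ordering cost = D*S/Q = 3845.7596
Holding cost = Q*H/2 = 2038.2813
TC = 3845.7596 + 2038.2813 = 5884.0409

5884.0409 $/yr


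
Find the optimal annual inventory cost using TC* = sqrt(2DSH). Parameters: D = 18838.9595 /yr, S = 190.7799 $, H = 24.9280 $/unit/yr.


2*D*S*H = 179187190.8231
TC* = sqrt(179187190.8231) = 13386.0820

13386.0820 $/yr


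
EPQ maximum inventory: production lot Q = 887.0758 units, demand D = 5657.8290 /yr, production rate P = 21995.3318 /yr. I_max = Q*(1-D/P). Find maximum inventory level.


D/P = 0.2572
1 - D/P = 0.7428
I_max = 887.0758 * 0.7428 = 658.8945

658.8945 units


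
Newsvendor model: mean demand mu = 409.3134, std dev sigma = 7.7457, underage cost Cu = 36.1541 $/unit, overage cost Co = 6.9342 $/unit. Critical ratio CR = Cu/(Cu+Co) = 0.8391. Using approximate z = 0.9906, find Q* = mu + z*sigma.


CR = Cu/(Cu+Co) = 36.1541/(36.1541+6.9342) = 0.8391
z = 0.9906
Q* = 409.3134 + 0.9906 * 7.7457 = 416.9863

416.9863 units


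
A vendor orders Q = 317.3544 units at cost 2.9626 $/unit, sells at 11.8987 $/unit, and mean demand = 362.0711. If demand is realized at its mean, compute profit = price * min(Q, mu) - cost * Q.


Sales at mu = min(317.3544, 362.0711) = 317.3544
Revenue = 11.8987 * 317.3544 = 3776.1048
Total cost = 2.9626 * 317.3544 = 940.1941
Profit = 3776.1048 - 940.1941 = 2835.9107

2835.9107 $


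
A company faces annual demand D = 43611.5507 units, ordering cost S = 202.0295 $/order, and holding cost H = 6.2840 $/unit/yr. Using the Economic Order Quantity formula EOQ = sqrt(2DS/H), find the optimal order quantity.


2*D*S = 2 * 43611.5507 * 202.0295 = 17621639.5643
2*D*S/H = 2804207.4418
EOQ = sqrt(2804207.4418) = 1674.5768

1674.5768 units


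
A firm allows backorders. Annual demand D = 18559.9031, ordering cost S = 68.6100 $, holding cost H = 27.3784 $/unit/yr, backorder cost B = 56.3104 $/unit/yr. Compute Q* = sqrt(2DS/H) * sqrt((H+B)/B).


sqrt(2DS/H) = 304.9949
sqrt((H+B)/B) = 1.2191
Q* = 304.9949 * 1.2191 = 371.8193

371.8193 units


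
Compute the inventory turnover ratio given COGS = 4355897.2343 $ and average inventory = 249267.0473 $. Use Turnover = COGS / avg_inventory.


Turnover = 4355897.2343 / 249267.0473 = 17.4748

17.4748


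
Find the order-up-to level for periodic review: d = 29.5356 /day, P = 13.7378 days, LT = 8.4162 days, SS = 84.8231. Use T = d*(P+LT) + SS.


P + LT = 22.1540
d*(P+LT) = 29.5356 * 22.1540 = 654.3317
T = 654.3317 + 84.8231 = 739.1548

739.1548 units


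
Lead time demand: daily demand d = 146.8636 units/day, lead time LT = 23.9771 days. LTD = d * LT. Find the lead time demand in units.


LTD = 146.8636 * 23.9771 = 3521.3632

3521.3632 units


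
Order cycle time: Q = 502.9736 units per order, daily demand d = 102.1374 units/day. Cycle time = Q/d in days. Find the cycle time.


Cycle = 502.9736 / 102.1374 = 4.9245

4.9245 days


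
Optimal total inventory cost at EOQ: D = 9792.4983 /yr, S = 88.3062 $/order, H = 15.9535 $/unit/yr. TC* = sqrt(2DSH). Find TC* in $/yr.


2*D*S*H = 27591205.3650
TC* = sqrt(27591205.3650) = 5252.7331

5252.7331 $/yr


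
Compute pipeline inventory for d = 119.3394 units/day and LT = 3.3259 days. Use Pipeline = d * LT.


Pipeline = 119.3394 * 3.3259 = 396.9109

396.9109 units


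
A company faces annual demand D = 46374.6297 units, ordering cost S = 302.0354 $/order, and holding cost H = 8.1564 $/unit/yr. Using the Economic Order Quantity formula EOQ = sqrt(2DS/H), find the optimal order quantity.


2*D*S = 2 * 46374.6297 * 302.0354 = 28013559.6626
2*D*S/H = 3434549.5148
EOQ = sqrt(3434549.5148) = 1853.2538

1853.2538 units


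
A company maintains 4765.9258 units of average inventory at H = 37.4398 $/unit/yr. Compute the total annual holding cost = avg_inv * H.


Cost = 4765.9258 * 37.4398 = 178435.3088

178435.3088 $/yr


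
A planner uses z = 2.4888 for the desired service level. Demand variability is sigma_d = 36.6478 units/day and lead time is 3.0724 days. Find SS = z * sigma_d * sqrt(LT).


sqrt(LT) = sqrt(3.0724) = 1.7528
SS = 2.4888 * 36.6478 * 1.7528 = 159.8736

159.8736 units


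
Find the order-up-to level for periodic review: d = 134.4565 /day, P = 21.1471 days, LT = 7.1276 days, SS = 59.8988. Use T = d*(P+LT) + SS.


P + LT = 28.2747
d*(P+LT) = 134.4565 * 28.2747 = 3801.7172
T = 3801.7172 + 59.8988 = 3861.6160

3861.6160 units


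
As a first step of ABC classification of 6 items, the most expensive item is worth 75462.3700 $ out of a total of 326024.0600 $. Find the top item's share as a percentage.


Top item = 75462.3700
Total = 326024.0600
Percentage = 75462.3700 / 326024.0600 * 100 = 23.1463

23.1463%


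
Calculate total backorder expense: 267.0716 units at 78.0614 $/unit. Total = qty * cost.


Total = 267.0716 * 78.0614 = 20847.9830

20847.9830 $


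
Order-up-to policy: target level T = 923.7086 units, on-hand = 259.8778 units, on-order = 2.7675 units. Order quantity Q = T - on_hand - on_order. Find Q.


Inventory position = OH + OO = 259.8778 + 2.7675 = 262.6453
Q = 923.7086 - 262.6453 = 661.0633

661.0633 units


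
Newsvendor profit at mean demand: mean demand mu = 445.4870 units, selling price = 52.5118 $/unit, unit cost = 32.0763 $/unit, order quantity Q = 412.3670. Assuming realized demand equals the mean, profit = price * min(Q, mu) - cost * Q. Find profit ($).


Sales at mu = min(412.3670, 445.4870) = 412.3670
Revenue = 52.5118 * 412.3670 = 21654.1334
Total cost = 32.0763 * 412.3670 = 13227.2076
Profit = 21654.1334 - 13227.2076 = 8426.9258

8426.9258 $


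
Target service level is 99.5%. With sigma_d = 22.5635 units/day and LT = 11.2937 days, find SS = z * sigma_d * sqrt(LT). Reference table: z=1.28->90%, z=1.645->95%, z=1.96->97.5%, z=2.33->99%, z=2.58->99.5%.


From the table, SL = 99.5% corresponds to z = 2.58
sqrt(LT) = sqrt(11.2937) = 3.3606
SS = 2.58 * 22.5635 * 3.3606 = 195.6340

195.6340 units


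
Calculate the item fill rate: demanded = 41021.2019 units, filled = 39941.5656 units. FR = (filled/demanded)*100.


FR = 39941.5656 / 41021.2019 * 100 = 97.3681

97.3681%


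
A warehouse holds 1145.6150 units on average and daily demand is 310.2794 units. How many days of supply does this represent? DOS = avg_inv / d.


DOS = 1145.6150 / 310.2794 = 3.6922

3.6922 days


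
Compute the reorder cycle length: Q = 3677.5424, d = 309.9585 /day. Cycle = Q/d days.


Cycle = 3677.5424 / 309.9585 = 11.8646

11.8646 days


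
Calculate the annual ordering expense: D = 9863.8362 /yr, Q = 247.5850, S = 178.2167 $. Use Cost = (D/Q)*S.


Number of orders = D/Q = 39.8402
Cost = 39.8402 * 178.2167 = 7100.1892

7100.1892 $/yr


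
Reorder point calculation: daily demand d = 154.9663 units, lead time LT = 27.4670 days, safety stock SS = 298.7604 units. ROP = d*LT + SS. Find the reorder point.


d*LT = 154.9663 * 27.4670 = 4256.4594
ROP = 4256.4594 + 298.7604 = 4555.2198

4555.2198 units


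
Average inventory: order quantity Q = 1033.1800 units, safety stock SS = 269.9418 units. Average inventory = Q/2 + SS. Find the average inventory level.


Q/2 = 516.5900
Avg = 516.5900 + 269.9418 = 786.5318

786.5318 units


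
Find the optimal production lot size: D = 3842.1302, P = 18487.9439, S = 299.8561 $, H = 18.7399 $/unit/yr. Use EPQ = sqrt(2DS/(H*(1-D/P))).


1 - D/P = 1 - 0.2078 = 0.7922
H*(1-D/P) = 14.8454
2DS = 2304172.3549
EPQ = sqrt(155211.1089) = 393.9684

393.9684 units


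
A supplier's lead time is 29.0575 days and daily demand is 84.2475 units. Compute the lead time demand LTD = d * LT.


LTD = 84.2475 * 29.0575 = 2448.0217

2448.0217 units


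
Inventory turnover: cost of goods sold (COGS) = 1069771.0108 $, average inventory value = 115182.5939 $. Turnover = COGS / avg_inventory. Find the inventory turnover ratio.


Turnover = 1069771.0108 / 115182.5939 = 9.2876

9.2876


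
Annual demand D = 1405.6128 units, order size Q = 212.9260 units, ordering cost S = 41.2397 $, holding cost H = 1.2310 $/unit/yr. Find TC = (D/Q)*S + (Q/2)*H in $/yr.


Ordering cost = D*S/Q = 272.2404
Holding cost = Q*H/2 = 131.0560
TC = 272.2404 + 131.0560 = 403.2963

403.2963 $/yr


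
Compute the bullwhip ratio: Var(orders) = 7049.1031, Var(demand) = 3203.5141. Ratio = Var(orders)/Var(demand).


BW = 7049.1031 / 3203.5141 = 2.2004

2.2004


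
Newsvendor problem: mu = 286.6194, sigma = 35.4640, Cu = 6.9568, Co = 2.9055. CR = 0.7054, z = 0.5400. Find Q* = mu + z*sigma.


CR = Cu/(Cu+Co) = 6.9568/(6.9568+2.9055) = 0.7054
z = 0.5400
Q* = 286.6194 + 0.5400 * 35.4640 = 305.7700

305.7700 units


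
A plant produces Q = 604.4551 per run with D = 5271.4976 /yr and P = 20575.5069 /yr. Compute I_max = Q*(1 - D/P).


D/P = 0.2562
1 - D/P = 0.7438
I_max = 604.4551 * 0.7438 = 449.5922

449.5922 units


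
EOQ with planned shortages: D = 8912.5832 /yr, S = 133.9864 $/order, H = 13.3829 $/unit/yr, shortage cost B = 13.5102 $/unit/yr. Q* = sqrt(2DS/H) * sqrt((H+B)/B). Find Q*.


sqrt(2DS/H) = 422.4468
sqrt((H+B)/B) = 1.4109
Q* = 422.4468 * 1.4109 = 596.0210

596.0210 units


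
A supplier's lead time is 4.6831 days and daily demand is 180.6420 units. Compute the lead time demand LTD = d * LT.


LTD = 180.6420 * 4.6831 = 845.9646

845.9646 units


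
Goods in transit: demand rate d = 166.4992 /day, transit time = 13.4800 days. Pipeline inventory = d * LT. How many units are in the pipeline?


Pipeline = 166.4992 * 13.4800 = 2244.4092

2244.4092 units


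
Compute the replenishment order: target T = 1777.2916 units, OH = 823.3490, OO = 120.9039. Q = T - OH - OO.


Inventory position = OH + OO = 823.3490 + 120.9039 = 944.2529
Q = 1777.2916 - 944.2529 = 833.0387

833.0387 units


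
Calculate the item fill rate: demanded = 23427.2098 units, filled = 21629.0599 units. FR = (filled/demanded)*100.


FR = 21629.0599 / 23427.2098 * 100 = 92.3245

92.3245%


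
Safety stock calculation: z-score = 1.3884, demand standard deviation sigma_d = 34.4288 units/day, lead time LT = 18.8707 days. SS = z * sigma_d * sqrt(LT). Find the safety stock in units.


sqrt(LT) = sqrt(18.8707) = 4.3440
SS = 1.3884 * 34.4288 * 4.3440 = 207.6493

207.6493 units


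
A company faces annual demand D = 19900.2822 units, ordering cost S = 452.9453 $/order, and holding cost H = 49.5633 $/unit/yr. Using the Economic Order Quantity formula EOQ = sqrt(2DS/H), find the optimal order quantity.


2*D*S = 2 * 19900.2822 * 452.9453 = 18027478.5823
2*D*S/H = 363726.3577
EOQ = sqrt(363726.3577) = 603.0973

603.0973 units


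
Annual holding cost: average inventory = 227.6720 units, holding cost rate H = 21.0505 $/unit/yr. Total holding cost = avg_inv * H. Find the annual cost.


Cost = 227.6720 * 21.0505 = 4792.6094

4792.6094 $/yr


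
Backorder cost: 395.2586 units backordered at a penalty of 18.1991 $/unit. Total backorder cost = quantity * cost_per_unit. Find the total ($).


Total = 395.2586 * 18.1991 = 7193.3508

7193.3508 $


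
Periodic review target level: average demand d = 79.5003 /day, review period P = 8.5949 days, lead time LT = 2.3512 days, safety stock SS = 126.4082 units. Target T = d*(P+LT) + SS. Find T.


P + LT = 10.9461
d*(P+LT) = 79.5003 * 10.9461 = 870.2182
T = 870.2182 + 126.4082 = 996.6264

996.6264 units


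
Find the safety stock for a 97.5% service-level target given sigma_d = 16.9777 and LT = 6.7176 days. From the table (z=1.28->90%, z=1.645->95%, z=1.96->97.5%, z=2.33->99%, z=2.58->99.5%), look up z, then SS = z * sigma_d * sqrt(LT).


From the table, SL = 97.5% corresponds to z = 1.96
sqrt(LT) = sqrt(6.7176) = 2.5918
SS = 1.96 * 16.9777 * 2.5918 = 86.2466

86.2466 units


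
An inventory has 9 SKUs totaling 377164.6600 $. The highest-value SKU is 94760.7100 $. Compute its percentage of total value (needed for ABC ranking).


Top item = 94760.7100
Total = 377164.6600
Percentage = 94760.7100 / 377164.6600 * 100 = 25.1245

25.1245%


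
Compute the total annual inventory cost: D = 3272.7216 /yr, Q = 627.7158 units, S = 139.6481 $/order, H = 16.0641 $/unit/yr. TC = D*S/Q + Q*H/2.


Ordering cost = D*S/Q = 728.0832
Holding cost = Q*H/2 = 5041.8447
TC = 728.0832 + 5041.8447 = 5769.9279

5769.9279 $/yr


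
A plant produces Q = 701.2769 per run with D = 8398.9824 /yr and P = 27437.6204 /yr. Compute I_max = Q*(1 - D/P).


D/P = 0.3061
1 - D/P = 0.6939
I_max = 701.2769 * 0.6939 = 486.6077

486.6077 units


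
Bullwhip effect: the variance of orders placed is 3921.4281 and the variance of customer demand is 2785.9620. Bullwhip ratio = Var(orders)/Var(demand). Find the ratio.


BW = 3921.4281 / 2785.9620 = 1.4076

1.4076


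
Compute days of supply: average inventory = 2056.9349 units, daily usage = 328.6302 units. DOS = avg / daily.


DOS = 2056.9349 / 328.6302 = 6.2591

6.2591 days


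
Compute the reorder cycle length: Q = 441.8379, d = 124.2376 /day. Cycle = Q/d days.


Cycle = 441.8379 / 124.2376 = 3.5564

3.5564 days


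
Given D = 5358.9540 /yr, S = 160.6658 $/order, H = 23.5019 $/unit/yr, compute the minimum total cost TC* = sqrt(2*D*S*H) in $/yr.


2*D*S*H = 40470301.4863
TC* = sqrt(40470301.4863) = 6361.6273

6361.6273 $/yr


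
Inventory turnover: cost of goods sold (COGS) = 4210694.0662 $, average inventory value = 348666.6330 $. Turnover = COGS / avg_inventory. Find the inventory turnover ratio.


Turnover = 4210694.0662 / 348666.6330 = 12.0766

12.0766


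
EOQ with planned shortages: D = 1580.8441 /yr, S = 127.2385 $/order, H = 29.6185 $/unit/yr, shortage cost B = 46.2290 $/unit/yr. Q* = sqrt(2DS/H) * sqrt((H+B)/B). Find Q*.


sqrt(2DS/H) = 116.5433
sqrt((H+B)/B) = 1.2809
Q* = 116.5433 * 1.2809 = 149.2797

149.2797 units


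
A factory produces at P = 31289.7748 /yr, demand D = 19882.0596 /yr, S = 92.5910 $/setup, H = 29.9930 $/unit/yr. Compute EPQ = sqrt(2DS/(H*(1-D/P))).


1 - D/P = 1 - 0.6354 = 0.3646
H*(1-D/P) = 10.9349
2DS = 3681799.5608
EPQ = sqrt(336700.6860) = 580.2592

580.2592 units


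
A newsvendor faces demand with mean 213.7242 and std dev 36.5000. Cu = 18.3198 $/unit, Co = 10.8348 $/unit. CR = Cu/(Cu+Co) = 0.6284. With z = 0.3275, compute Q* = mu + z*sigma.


CR = Cu/(Cu+Co) = 18.3198/(18.3198+10.8348) = 0.6284
z = 0.3275
Q* = 213.7242 + 0.3275 * 36.5000 = 225.6780

225.6780 units


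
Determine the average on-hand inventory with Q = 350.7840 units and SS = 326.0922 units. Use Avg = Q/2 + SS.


Q/2 = 175.3920
Avg = 175.3920 + 326.0922 = 501.4842

501.4842 units


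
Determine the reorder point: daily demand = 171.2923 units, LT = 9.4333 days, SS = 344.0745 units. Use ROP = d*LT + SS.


d*LT = 171.2923 * 9.4333 = 1615.8517
ROP = 1615.8517 + 344.0745 = 1959.9262

1959.9262 units


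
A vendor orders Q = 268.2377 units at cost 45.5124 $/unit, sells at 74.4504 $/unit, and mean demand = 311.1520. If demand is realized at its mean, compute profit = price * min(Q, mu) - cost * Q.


Sales at mu = min(268.2377, 311.1520) = 268.2377
Revenue = 74.4504 * 268.2377 = 19970.4041
Total cost = 45.5124 * 268.2377 = 12208.1415
Profit = 19970.4041 - 12208.1415 = 7762.2626

7762.2626 $


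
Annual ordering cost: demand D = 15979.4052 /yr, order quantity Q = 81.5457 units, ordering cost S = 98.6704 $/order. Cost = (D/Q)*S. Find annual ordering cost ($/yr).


Number of orders = D/Q = 195.9564
Cost = 195.9564 * 98.6704 = 19335.1005

19335.1005 $/yr


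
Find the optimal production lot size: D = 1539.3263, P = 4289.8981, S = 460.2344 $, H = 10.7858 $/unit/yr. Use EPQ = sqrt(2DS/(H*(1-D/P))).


1 - D/P = 1 - 0.3588 = 0.6412
H*(1-D/P) = 6.9156
2DS = 1416901.8322
EPQ = sqrt(204885.5779) = 452.6429

452.6429 units


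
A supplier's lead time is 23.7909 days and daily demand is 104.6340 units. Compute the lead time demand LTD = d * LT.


LTD = 104.6340 * 23.7909 = 2489.3370

2489.3370 units


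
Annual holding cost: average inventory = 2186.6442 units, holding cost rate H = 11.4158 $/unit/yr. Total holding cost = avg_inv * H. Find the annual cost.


Cost = 2186.6442 * 11.4158 = 24962.2929

24962.2929 $/yr


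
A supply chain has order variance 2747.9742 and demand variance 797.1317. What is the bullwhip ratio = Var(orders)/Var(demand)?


BW = 2747.9742 / 797.1317 = 3.4473

3.4473


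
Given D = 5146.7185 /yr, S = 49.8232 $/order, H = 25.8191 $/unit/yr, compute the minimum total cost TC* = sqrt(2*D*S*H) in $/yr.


2*D*S*H = 13241376.3074
TC* = sqrt(13241376.3074) = 3638.8702

3638.8702 $/yr


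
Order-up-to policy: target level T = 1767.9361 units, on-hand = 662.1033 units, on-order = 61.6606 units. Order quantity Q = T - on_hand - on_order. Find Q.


Inventory position = OH + OO = 662.1033 + 61.6606 = 723.7639
Q = 1767.9361 - 723.7639 = 1044.1722

1044.1722 units


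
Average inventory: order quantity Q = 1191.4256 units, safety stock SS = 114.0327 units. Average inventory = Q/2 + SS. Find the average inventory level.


Q/2 = 595.7128
Avg = 595.7128 + 114.0327 = 709.7455

709.7455 units


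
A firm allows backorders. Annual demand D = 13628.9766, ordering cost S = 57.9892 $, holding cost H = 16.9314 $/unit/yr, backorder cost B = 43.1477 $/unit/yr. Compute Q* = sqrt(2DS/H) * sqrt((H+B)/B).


sqrt(2DS/H) = 305.5440
sqrt((H+B)/B) = 1.1800
Q* = 305.5440 * 1.1800 = 360.5426

360.5426 units


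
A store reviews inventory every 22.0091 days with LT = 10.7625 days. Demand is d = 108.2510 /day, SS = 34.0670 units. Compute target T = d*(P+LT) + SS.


P + LT = 32.7716
d*(P+LT) = 108.2510 * 32.7716 = 3547.5585
T = 3547.5585 + 34.0670 = 3581.6255

3581.6255 units


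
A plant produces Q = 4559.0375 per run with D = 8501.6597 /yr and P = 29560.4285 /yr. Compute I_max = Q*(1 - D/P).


D/P = 0.2876
1 - D/P = 0.7124
I_max = 4559.0375 * 0.7124 = 3247.8459

3247.8459 units


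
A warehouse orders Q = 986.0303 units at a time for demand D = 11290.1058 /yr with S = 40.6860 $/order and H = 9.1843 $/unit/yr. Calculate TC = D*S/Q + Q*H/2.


Ordering cost = D*S/Q = 465.8571
Holding cost = Q*H/2 = 4527.9990
TC = 465.8571 + 4527.9990 = 4993.8562

4993.8562 $/yr


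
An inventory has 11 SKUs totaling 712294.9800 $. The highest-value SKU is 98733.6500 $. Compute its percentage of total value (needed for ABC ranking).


Top item = 98733.6500
Total = 712294.9800
Percentage = 98733.6500 / 712294.9800 * 100 = 13.8613

13.8613%


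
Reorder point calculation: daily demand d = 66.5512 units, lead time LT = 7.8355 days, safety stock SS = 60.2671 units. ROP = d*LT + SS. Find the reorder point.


d*LT = 66.5512 * 7.8355 = 521.4619
ROP = 521.4619 + 60.2671 = 581.7290

581.7290 units


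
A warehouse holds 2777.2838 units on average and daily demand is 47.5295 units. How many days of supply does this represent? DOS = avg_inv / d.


DOS = 2777.2838 / 47.5295 = 58.4328

58.4328 days


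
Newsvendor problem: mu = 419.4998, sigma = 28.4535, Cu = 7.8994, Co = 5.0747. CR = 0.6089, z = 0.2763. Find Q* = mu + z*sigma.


CR = Cu/(Cu+Co) = 7.8994/(7.8994+5.0747) = 0.6089
z = 0.2763
Q* = 419.4998 + 0.2763 * 28.4535 = 427.3615

427.3615 units


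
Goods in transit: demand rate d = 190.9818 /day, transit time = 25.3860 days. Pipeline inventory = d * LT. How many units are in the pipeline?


Pipeline = 190.9818 * 25.3860 = 4848.2640

4848.2640 units


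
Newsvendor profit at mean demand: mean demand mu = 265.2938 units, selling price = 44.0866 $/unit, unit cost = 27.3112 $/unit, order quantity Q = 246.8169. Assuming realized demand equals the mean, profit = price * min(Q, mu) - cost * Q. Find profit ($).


Sales at mu = min(246.8169, 265.2938) = 246.8169
Revenue = 44.0866 * 246.8169 = 10881.3179
Total cost = 27.3112 * 246.8169 = 6740.8657
Profit = 10881.3179 - 6740.8657 = 4140.4522

4140.4522 $


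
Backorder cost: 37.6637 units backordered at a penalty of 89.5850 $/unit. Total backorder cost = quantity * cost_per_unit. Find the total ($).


Total = 37.6637 * 89.5850 = 3374.1026

3374.1026 $


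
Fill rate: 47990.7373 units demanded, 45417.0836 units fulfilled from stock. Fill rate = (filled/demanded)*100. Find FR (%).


FR = 45417.0836 / 47990.7373 * 100 = 94.6372

94.6372%


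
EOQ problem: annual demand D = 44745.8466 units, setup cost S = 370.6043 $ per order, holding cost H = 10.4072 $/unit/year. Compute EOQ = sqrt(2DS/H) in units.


2*D*S = 2 * 44745.8466 * 370.6043 = 33166006.3142
2*D*S/H = 3186832.7998
EOQ = sqrt(3186832.7998) = 1785.1702

1785.1702 units


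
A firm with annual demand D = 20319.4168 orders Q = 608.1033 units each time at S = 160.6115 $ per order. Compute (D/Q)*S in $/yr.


Number of orders = D/Q = 33.4144
Cost = 33.4144 * 160.6115 = 5366.7395

5366.7395 $/yr


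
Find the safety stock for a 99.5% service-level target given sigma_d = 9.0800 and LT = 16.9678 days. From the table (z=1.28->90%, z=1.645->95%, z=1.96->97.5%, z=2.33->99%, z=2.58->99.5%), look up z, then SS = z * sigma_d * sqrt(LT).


From the table, SL = 99.5% corresponds to z = 2.58
sqrt(LT) = sqrt(16.9678) = 4.1192
SS = 2.58 * 9.0800 * 4.1192 = 96.4980

96.4980 units


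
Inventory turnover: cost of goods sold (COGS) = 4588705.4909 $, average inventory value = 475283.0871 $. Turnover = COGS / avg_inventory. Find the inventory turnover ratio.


Turnover = 4588705.4909 / 475283.0871 = 9.6547

9.6547


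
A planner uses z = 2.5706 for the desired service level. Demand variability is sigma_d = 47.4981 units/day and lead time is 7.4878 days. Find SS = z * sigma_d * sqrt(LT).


sqrt(LT) = sqrt(7.4878) = 2.7364
SS = 2.5706 * 47.4981 * 2.7364 = 334.1088

334.1088 units


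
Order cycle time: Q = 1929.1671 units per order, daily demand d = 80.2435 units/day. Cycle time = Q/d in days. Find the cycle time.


Cycle = 1929.1671 / 80.2435 = 24.0414

24.0414 days


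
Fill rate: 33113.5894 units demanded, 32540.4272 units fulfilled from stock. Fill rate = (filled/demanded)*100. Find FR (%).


FR = 32540.4272 / 33113.5894 * 100 = 98.2691

98.2691%


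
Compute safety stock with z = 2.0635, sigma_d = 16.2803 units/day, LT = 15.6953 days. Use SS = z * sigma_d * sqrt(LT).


sqrt(LT) = sqrt(15.6953) = 3.9617
SS = 2.0635 * 16.2803 * 3.9617 = 133.0919

133.0919 units


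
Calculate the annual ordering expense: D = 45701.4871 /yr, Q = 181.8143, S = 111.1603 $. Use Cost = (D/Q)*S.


Number of orders = D/Q = 251.3635
Cost = 251.3635 * 111.1603 = 27941.6471

27941.6471 $/yr


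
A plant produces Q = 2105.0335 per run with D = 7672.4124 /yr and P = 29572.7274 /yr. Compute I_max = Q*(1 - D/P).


D/P = 0.2594
1 - D/P = 0.7406
I_max = 2105.0335 * 0.7406 = 1558.8991

1558.8991 units


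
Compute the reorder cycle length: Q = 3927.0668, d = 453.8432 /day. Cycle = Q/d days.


Cycle = 3927.0668 / 453.8432 = 8.6529

8.6529 days


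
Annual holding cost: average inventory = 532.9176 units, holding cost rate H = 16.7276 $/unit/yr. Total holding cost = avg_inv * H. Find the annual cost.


Cost = 532.9176 * 16.7276 = 8914.4324

8914.4324 $/yr


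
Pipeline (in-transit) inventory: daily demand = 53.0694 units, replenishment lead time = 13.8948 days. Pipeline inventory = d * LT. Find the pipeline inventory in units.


Pipeline = 53.0694 * 13.8948 = 737.3887

737.3887 units


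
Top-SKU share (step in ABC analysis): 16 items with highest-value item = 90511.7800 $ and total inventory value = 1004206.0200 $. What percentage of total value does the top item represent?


Top item = 90511.7800
Total = 1004206.0200
Percentage = 90511.7800 / 1004206.0200 * 100 = 9.0133

9.0133%
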